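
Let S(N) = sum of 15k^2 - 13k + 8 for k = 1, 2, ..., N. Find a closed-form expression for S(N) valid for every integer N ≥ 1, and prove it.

S(N) = N(5N^2 + N + 4)

We claim S(N) = N(5N^2 + N + 4) for all N ≥ 1.
When N = 1: S(1) = 10, and the closed form gives 10. They agree.
Inductive step: assume the claim holds for N = k, so S(k) = k(5k^2 + k + 4).
Then S(k+1) = S(k) + (15k^2 + 17k + 10) = (k(5k^2 + k + 4)) + (15k^2 + 17k + 10).
Simplifying, S(k+1) = (k + 1)(5k^2 + 11k + 10) = (k+1)(5(k+1)^2 + (k+1) + 4),
which is the closed form with N = k+1.
This completes the induction.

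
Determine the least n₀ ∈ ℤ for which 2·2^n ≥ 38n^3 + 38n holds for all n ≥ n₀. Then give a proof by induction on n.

n₀ = 17

At n = 16: 131072 < 156256, so the inequality fails and n₀ ≥ 17. We prove 2·2^n ≥ 38n^3 + 38n for all n ≥ 17.
For the base case n = 17: 2·2^n = 262144 and 38n^3 + 38n = 187340, so 262144 ≥ 187340.
Suppose the result is true for n = p, so 2·2^p ≥ 38p^3 + 38p.
Then 2·2^(p + 1) = 2·(2·2^p) ≥ 2·(38p^3 + 38p).
Also, for p ≥ 17 we have 2·(38p^3 + 38p) ≥ 38(p+1)^3 + 38(p+1), since 2·(38p^3 + 38p) − (38(p+1)^3 + 38(p+1)) = 38p^3 - 114p^2 - 76p - 76, which is nonnegative for all p ≥ 17.
Combining, 2·2^(p + 1) ≥ 38(p+1)^3 + 38(p+1).
Hence, by induction on n, the claim holds for every n ≥ 17.
Hence the smallest such n₀ is 17.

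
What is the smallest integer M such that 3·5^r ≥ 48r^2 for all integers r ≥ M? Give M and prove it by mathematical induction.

At r = 3: 375 < 432, so the inequality fails and M ≥ 4. We prove 3·5^r ≥ 48r^2 for all r ≥ 4.
For the base case r = 4: 3·5^r = 1875 and 48r^2 = 768, so 1875 ≥ 768.
Inductive step: assume the claim holds for r = i, so 3·5^i ≥ 48i^2.
Then 3·5^(i + 1) = 5·(3·5^i) ≥ 5·(48i^2).
Also, for i ≥ 4 we have 5·(48i^2) ≥ 48(i+1)^2, since 5 ≥ (1 + 1/i)^2 for all i ≥ 4.
Combining, 3·5^(i + 1) ≥ 48(i+1)^2.
Hence, by induction on r, the claim holds for every r ≥ 4.
Hence the smallest such M is 4.

M = 4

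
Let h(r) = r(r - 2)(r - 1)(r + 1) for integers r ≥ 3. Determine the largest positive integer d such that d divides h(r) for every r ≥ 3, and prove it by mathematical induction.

Computing the first values: h(3) = 24 and h(4) = 120; gcd(24, 120) = 24, so d ≤ 24.
We prove 24 | r(r - 2)(r - 1)(r + 1) for all r ≥ 3 by induction on r.
For the base case r = 3: h(3) = 24 = 24·(1), so 24 | h(3).
For the inductive step, assume it holds for an arbitrary i ≥ 3, i.e. 24 | h(i). Then
h(i+1) − h(i) = (i-1)·i·(i+1)·(i+2) − (i-2)·(i-1)·i·(i+1) = (i-1)·i·(i+1)·[(i+2) − (i-2)] = 4·(i-1)·i·(i+1). The product of 3 consecutive integers is divisible by (3)! = 6, so h(i+1) − h(i) is divisible by 4·6 = 24. By the inductive hypothesis 24 | h(i), hence 24 | h(i+1).
By induction, the statement is established for all r ≥ 3.
Therefore the largest such d is 24.

d = 24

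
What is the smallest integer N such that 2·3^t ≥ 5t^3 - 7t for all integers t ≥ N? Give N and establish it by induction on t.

At t = 5: 486 < 590, so the inequality fails and N ≥ 6. We prove 2·3^t ≥ 5t^3 - 7t for all t ≥ 6.
Base case (t = 6): 2·3^t = 1458 and 5t^3 - 7t = 1038, so 1458 ≥ 1038.
Inductive step: suppose the statement holds for some m ≥ 6, so 2·3^m ≥ 5m^3 - 7m.
Then 2·3^(m + 1) = 3·(2·3^m) ≥ 3·(5m^3 - 7m).
Also, for m ≥ 6 we have 3·(5m^3 - 7m) ≥ 5(m+1)^3 - 7(m+1), since 3·(5m^3 - 7m) − (5(m+1)^3 - 7(m+1)) = 10m^3 - 15m^2 - 29m + 2, which is nonnegative for all m ≥ 6.
Combining, 2·3^(m + 1) ≥ 5(m+1)^3 - 7(m+1).
By induction, the statement is established for all t ≥ 6.
Hence the smallest such N is 6.

N = 6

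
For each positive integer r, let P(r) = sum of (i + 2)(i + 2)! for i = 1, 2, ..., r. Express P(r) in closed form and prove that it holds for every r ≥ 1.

We claim P(r) = (r + 3)! - 6 for all r ≥ 1.
When r = 1: P(1) = 18, and the closed form gives 18. They agree.
Suppose the result is true for r = i, so P(i) = (i + 3)! - 6.
Then P(i+1) = P(i) + ((i + 3)(i + 3)!) = ((i + 3)! - 6) + ((i + 3)(i + 3)!).
Simplifying, P(i+1) = ((i+1) + 3)! - 6,
which is the closed form with r = i+1.
By induction, the statement is established for all r ≥ 1.

P(r) = (r + 3)! - 6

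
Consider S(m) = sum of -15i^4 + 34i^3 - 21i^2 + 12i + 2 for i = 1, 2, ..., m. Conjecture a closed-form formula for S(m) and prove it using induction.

S(m) = -m(3m^4 - m^3 - 5m^2 - 4m - 5)

We claim S(m) = -m(3m^4 - m^3 - 5m^2 - 4m - 5) for all m ≥ 1.
Base step (m = 1): S(1) = 12, and the closed form gives 12. They agree.
Suppose the result is true for m = i, so S(i) = i(-3i^4 + i^3 + 5i^2 + 4i + 5).
Then S(i+1) = S(i) + (-15i^4 - 26i^3 - 9i^2 + 12i + 12) = (i(-3i^4 + i^3 + 5i^2 + 4i + 5)) + (-15i^4 - 26i^3 - 9i^2 + 12i + 12).
Simplifying, S(i+1) = -(i + 1)(3i^4 + 11i^3 + 10i^2 - 5i - 12) = -(i+1)(3(i+1)^4 - (i+1)^3 - 5(i+1)^2 - 4(i+1) - 5),
which is the closed form with m = i+1.
By the principle of mathematical induction, the result holds for all m ≥ 1.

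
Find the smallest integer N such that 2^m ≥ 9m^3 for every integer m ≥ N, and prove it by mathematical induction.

N = 15

At m = 14: 16384 < 24696, so the inequality fails and N ≥ 15. We prove 2^m ≥ 9m^3 for all m ≥ 15.
Base step (m = 15): 2^m = 32768 and 9m^3 = 30375, so 32768 ≥ 30375.
Suppose the result is true for m = j, so 2^j ≥ 9j^3.
Then 2^(j + 1) = 2·(2^j) ≥ 2·(9j^3).
Also, for j ≥ 15 we have 2·(9j^3) ≥ 9(j+1)^3, since 2 ≥ (1 + 1/j)^3 for all j ≥ 15.
Combining, 2^(j + 1) ≥ 9(j+1)^3.
Hence, by induction on m, the claim holds for every m ≥ 15.
Hence the smallest such N is 15.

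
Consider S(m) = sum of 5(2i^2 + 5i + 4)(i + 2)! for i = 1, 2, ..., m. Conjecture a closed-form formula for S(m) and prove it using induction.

S(m) = (10m + 5)(m + 3)! - 30

We claim S(m) = (10m + 5)(m + 3)! - 30 for all m ≥ 1.
When m = 1: S(1) = 330, and the closed form gives 330. They agree.
Inductive step: assume the claim holds for m = i, so S(i) = (10i + 5)(i + 3)! - 30.
Then S(i+1) = S(i) + (5(2i^2 + 9i + 11)(i + 3)!) = ((10i + 5)(i + 3)! - 30) + (5(2i^2 + 9i + 11)(i + 3)!).
Simplifying, S(i+1) = (10(i+1) + 5)((i+1) + 3)! - 30,
which is the closed form with m = i+1.
By induction, the statement is established for all m ≥ 1.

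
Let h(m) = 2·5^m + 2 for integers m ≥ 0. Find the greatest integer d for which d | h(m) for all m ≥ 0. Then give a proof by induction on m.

d = 4

Computing the first values: h(0) = 4 and h(1) = 12; gcd(4, 12) = 4, so d ≤ 4.
We prove 4 | 2·5^m + 2 for all m ≥ 0 by induction on m.
When m = 0: h(0) = 4 = 4·(1), so 4 | h(0).
Inductive step: assume the claim holds for m = k, i.e. 4 | h(k). Then
h(k+1) = 2·5^(k+1) + 2 = 5·(2·5^k + 2) - 8 = 5·h(k) - 8. The first term is divisible by 4 by the inductive hypothesis, and -8 is divisible by 4. Hence 4 | h(k+1).
This completes the induction.
Therefore the largest such d is 4.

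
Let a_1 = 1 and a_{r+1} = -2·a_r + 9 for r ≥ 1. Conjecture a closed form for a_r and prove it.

Computing the first terms: a_1 = 1, a_2 = 7, a_3 = -5. This suggests a_r = (-2)^r + 3.
Base case (r = 1): the formula gives 1 = 1 = a_1.
Suppose the result is true for r = p, so a_p = (-2)^p + 3.
Then a_{p+1} = -2·a_p + 9 = -2·((-2)^p + 3) + 9 = (-2)^(p + 1) + 3,
which is the claimed formula at r = p+1.
By induction, the statement is established for all r ≥ 1.

a_r = (-2)^r + 3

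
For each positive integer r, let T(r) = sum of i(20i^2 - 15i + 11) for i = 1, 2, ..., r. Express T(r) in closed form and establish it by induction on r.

T(r) = r(r + 1)(5r^2 + 3)

We claim T(r) = r(r + 1)(5r^2 + 3) for all r ≥ 1.
Base case (r = 1): T(1) = 16, and the closed form gives 16. They agree.
Suppose the result is true for r = i, so T(i) = i(5i^3 + 5i^2 + 3i + 3).
Then T(i+1) = T(i) + (20i^3 + 45i^2 + 41i + 16) = (i(5i^3 + 5i^2 + 3i + 3)) + (20i^3 + 45i^2 + 41i + 16).
Simplifying, T(i+1) = (i + 1)(i + 2)(5i^2 + 10i + 8) = (i+1)((i+1) + 1)(5(i+1)^2 + 3),
which is the closed form with r = i+1.
By the principle of mathematical induction, the result holds for all r ≥ 1.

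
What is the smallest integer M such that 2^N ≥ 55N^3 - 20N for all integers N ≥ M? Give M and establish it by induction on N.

M = 19

At N = 18: 262144 < 320400, so the inequality fails and M ≥ 19. We prove 2^N ≥ 55N^3 - 20N for all N ≥ 19.
Base step (N = 19): 2^N = 524288 and 55N^3 - 20N = 376865, so 524288 ≥ 376865.
Suppose the result is true for N = k, so 2^k ≥ 55k^3 - 20k.
Then 2^(k + 1) = 2·(2^k) ≥ 2·(55k^3 - 20k).
Also, for k ≥ 19 we have 2·(55k^3 - 20k) ≥ 55(k+1)^3 - 20(k+1), since 2·(55k^3 - 20k) − (55(k+1)^3 - 20(k+1)) = 55k^3 - 165k^2 - 185k - 35, which is nonnegative for all k ≥ 19.
Combining, 2^(k + 1) ≥ 55(k+1)^3 - 20(k+1).
By induction, the statement is established for all N ≥ 19.
Hence the smallest such M is 19.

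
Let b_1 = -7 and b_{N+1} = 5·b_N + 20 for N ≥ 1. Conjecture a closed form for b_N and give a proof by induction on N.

b_N = -2·5^(N - 1) - 5

Computing the first terms: b_1 = -7, b_2 = -15, b_3 = -55. This suggests b_N = -2·5^(N - 1) - 5.
When N = 1: the formula gives -7 = -7 = b_1.
Inductive step: assume the claim holds for N = r, so b_r = -2·5^(r - 1) - 5.
Then b_{r+1} = 5·b_r + 20 = 5·(-2·5^(r - 1) - 5) + 20 = -2·5^r - 5 = -2·5^((r+1) - 1) - 5,
which is the claimed formula at N = r+1.
This completes the induction.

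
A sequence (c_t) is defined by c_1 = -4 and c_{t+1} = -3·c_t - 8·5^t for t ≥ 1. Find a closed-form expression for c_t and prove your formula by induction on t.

Computing the first terms: c_1 = -4, c_2 = -28, c_3 = -116. This suggests c_t = (-3)^(t - 1) - 5^t.
Base step (t = 1): the formula gives -4 = -4 = c_1.
Inductive step: assume the claim holds for t = i, so c_i = (-3)^(i - 1) - 5^i.
Then c_{i+1} = -3·c_i - 8·5^i = -3·((-3)^(i - 1) - 5^i) - 8·5^i = (-3)^i - 5^(i + 1) = (-3)^((i+1) - 1) - 5^(i+1),
which is the claimed formula at t = i+1.
Hence, by induction on t, the claim holds for every t ≥ 1.

c_t = (-3)^(t - 1) - 5^t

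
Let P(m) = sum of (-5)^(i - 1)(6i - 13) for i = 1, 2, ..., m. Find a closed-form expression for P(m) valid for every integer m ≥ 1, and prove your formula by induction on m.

P(m) = (-5)^m(-m + 2) - 2

We claim P(m) = (-5)^m(-m + 2) - 2 for all m ≥ 1.
When m = 1: P(1) = -7, and the closed form gives -7. They agree.
Suppose the result is true for m = i, so P(i) = (-5)^i(-i + 2) - 2.
Then P(i+1) = P(i) + ((-5)^i(6i - 7)) = ((-5)^i(-i + 2) - 2) + ((-5)^i(6i - 7)).
Simplifying, P(i+1) = -(-5)^(i + 1)i + (-5)^(i + 1) - 2 = (-5)^(i+1)(-(i+1) + 2) - 2,
which is the closed form with m = i+1.
This completes the induction.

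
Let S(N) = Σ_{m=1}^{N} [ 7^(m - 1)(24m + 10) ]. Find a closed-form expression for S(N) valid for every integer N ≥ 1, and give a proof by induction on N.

We claim S(N) = 7^N(4N + 1) - 1 for all N ≥ 1.
When N = 1: S(1) = 34, and the closed form gives 34. They agree.
Inductive step: assume the claim holds for N = m, so S(m) = 7^m(4m + 1) - 1.
Then S(m+1) = S(m) + (7^m(24m + 34)) = (7^m(4m + 1) - 1) + (7^m(24m + 34)).
Simplifying, S(m+1) = 28·7^m·m + 35·7^m - 1 = 7^(m+1)(4(m+1) + 1) - 1,
which is the closed form with N = m+1.
This completes the induction.

S(N) = 7^N(4N + 1) - 1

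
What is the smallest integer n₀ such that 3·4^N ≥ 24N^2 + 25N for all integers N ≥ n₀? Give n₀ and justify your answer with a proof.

At N = 3: 192 < 291, so the inequality fails and n₀ ≥ 4. We prove 3·4^N ≥ 24N^2 + 25N for all N ≥ 4.
When N = 4: 3·4^N = 768 and 24N^2 + 25N = 484, so 768 ≥ 484.
Inductive step: assume the claim holds for N = j, so 3·4^j ≥ 24j^2 + 25j.
Then 3·4^(j + 1) = 4·(3·4^j) ≥ 4·(24j^2 + 25j).
Also, for j ≥ 4 we have 4·(24j^2 + 25j) ≥ 24(j+1)^2 + 25(j+1), since 4·(24j^2 + 25j) − (24(j+1)^2 + 25(j+1)) = 72j^2 + 27j - 49, which is nonnegative for all j ≥ 4.
Combining, 3·4^(j + 1) ≥ 24(j+1)^2 + 25(j+1).
Hence, by induction on N, the claim holds for every N ≥ 4.
Hence the smallest such n₀ is 4.

n₀ = 4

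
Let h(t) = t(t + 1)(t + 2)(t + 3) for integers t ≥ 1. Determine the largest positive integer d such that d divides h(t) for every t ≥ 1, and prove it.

d = 24

Computing the first values: h(1) = 24 and h(2) = 120; gcd(24, 120) = 24, so d ≤ 24.
We prove 24 | t(t + 1)(t + 2)(t + 3) for all t ≥ 1 by induction on t.
When t = 1: h(1) = 24 = 24·(1), so 24 | h(1).
Suppose the result is true for t = j, i.e. 24 | h(j). Then
h(j+1) − h(j) = (j+1)·(j+2)·(j+3)·(j+4) − j·(j+1)·(j+2)·(j+3) = (j+1)·(j+2)·(j+3)·[(j+4) − j] = 4·(j+1)·(j+2)·(j+3). The product of 3 consecutive integers is divisible by (3)! = 6, so h(j+1) − h(j) is divisible by 4·6 = 24. By the inductive hypothesis 24 | h(j), hence 24 | h(j+1).
This completes the induction.
Therefore the largest such d is 24.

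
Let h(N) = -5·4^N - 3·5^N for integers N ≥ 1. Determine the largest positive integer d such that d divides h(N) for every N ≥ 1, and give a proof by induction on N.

Computing the first values: h(1) = -35 and h(2) = -155; gcd(-35, -155) = 5, so d ≤ 5.
We prove 5 | -5·4^N - 3·5^N for all N ≥ 1 by induction on N.
For the base case N = 1: h(1) = -35 = 5·(-7), so 5 | h(1).
Suppose the result is true for N = m, i.e. 5 | h(m). Then
h(m+1) − 5·h(m) = (-5·4^(m+1) - 3·5^(m+1)) − 5·(-5·4^m - 3·5^m) = (-5)·4^m·(4 − 5) = (5)·4^m. Since 5 | h(m) by the inductive hypothesis, 5 | 5·h(m); and 5 | 5 since 5 = 5·1. Therefore 5 | h(m+1).
By the principle of mathematical induction, the result holds for all N ≥ 1.
Therefore the largest such d is 5.

d = 5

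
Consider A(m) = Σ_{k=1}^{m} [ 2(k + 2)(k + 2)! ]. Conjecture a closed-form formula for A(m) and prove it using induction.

We claim A(m) = 2(m + 3)! - 12 for all m ≥ 1.
Base case (m = 1): A(1) = 36, and the closed form gives 36. They agree.
Inductive step: assume the claim holds for m = k, so A(k) = 2(k + 3)! - 12.
Then A(k+1) = A(k) + (2(k + 3)(k + 3)!) = (2(k + 3)! - 12) + (2(k + 3)(k + 3)!).
Simplifying, A(k+1) = 2((k+1) + 3)! - 12,
which is the closed form with m = k+1.
This completes the induction.

A(m) = 2(m + 3)! - 12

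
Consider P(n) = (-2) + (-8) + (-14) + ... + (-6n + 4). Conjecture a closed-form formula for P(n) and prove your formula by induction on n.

P(n) = -n(3n - 1)

We claim P(n) = -n(3n - 1) for all n ≥ 1.
For the base case n = 1: P(1) = -2, and the closed form gives -2. They agree.
Suppose the result is true for n = m, so P(m) = m(-3m + 1).
Then P(m+1) = P(m) + (-6m - 2) = (m(-3m + 1)) + (-6m - 2).
Simplifying, P(m+1) = -(m + 1)(3m + 2) = -(m+1)(3(m+1) - 1),
which is the closed form with n = m+1.
Hence, by induction on n, the claim holds for every n ≥ 1.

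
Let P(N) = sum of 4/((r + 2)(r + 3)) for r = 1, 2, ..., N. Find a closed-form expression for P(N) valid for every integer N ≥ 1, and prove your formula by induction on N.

We claim P(N) = 4N/(3(N + 3)) for all N ≥ 1.
When N = 1: P(1) = 1/3, and the closed form gives 1/3. They agree.
Inductive step: suppose the statement holds for some r ≥ 1, so P(r) = 4r/(3(r + 3)).
Then P(r+1) = P(r) + (4/((r + 3)(r + 4))) = (4r/(3(r + 3))) + (4/((r + 3)(r + 4))).
Simplifying, P(r+1) = 4(r + 1)/(3(r + 4)) = 4(r+1)/(3((r+1) + 3)),
which is the closed form with N = r+1.
By the principle of mathematical induction, the result holds for all N ≥ 1.

P(N) = 4N/(3(N + 3))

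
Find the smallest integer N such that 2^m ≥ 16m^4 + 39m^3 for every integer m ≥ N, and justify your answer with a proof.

N = 22

At m = 21: 2097152 < 3472875, so the inequality fails and N ≥ 22. We prove 2^m ≥ 16m^4 + 39m^3 for all m ≥ 22.
For the base case m = 22: 2^m = 4194304 and 16m^4 + 39m^3 = 4163368, so 4194304 ≥ 4163368.
Inductive step: assume the claim holds for m = p, so 2^p ≥ 16p^4 + 39p^3.
Then 2^(p + 1) = 2·(2^p) ≥ 2·(16p^4 + 39p^3).
Also, for p ≥ 22 we have 2·(16p^4 + 39p^3) ≥ 16(p+1)^4 + 39(p+1)^3, since 2·(16p^4 + 39p^3) − (16(p+1)^4 + 39(p+1)^3) = 16p^4 - 25p^3 - 213p^2 - 181p - 55, which is nonnegative for all p ≥ 22.
Combining, 2^(p + 1) ≥ 16(p+1)^4 + 39(p+1)^3.
By induction, the statement is established for all m ≥ 22.
Hence the smallest such N is 22.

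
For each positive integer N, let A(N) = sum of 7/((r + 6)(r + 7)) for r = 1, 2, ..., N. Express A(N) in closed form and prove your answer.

A(N) = N/(N + 7)

We claim A(N) = N/(N + 7) for all N ≥ 1.
Base case (N = 1): A(1) = 1/8, and the closed form gives 1/8. They agree.
Inductive step: assume the claim holds for N = r, so A(r) = r/(r + 7).
Then A(r+1) = A(r) + (7/((r + 7)(r + 8))) = (r/(r + 7)) + (7/((r + 7)(r + 8))).
Simplifying, A(r+1) = (r + 1)/(r + 8) = (r+1)/((r+1) + 7),
which is the closed form with N = r+1.
This completes the induction.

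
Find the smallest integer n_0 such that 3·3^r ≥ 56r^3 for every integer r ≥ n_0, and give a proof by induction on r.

At r = 8: 19683 < 28672, so the inequality fails and n_0 ≥ 9. We prove 3·3^r ≥ 56r^3 for all r ≥ 9.
For the base case r = 9: 3·3^r = 59049 and 56r^3 = 40824, so 59049 ≥ 40824.
Inductive step: assume the claim holds for r = j, so 3·3^j ≥ 56j^3.
Then 3·3^(j + 1) = 3·(3·3^j) ≥ 3·(56j^3).
Also, for j ≥ 9 we have 3·(56j^3) ≥ 56(j+1)^3, since 3 ≥ (1 + 1/j)^3 for all j ≥ 9.
Combining, 3·3^(j + 1) ≥ 56(j+1)^3.
This completes the induction.
Hence the smallest such n_0 is 9.

n_0 = 9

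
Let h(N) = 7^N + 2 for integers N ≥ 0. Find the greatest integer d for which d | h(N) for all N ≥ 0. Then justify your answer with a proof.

Computing the first values: h(0) = 3 and h(1) = 9; gcd(3, 9) = 3, so d ≤ 3.
We prove 3 | 7^N + 2 for all N ≥ 0 by induction on N.
Base case (N = 0): h(0) = 3 = 3·(1), so 3 | h(0).
Inductive step: assume the claim holds for N = m, i.e. 3 | h(m). Then
h(m+1) = 7^(m+1) + 2 = 7·(7^m + 2) - 12 = 7·h(m) - 12. The first term is divisible by 3 by the inductive hypothesis, and -12 is divisible by 3. Hence 3 | h(m+1).
By the principle of mathematical induction, the result holds for all N ≥ 0.
Therefore the largest such d is 3.

d = 3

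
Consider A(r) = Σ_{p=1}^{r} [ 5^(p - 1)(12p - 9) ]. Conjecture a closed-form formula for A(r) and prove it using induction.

A(r) = 3·5^r(r - 1) + 3

We claim A(r) = 3·5^r(r - 1) + 3 for all r ≥ 1.
Base case (r = 1): A(1) = 3, and the closed form gives 3. They agree.
Suppose the result is true for r = p, so A(p) = 3·5^p(p - 1) + 3.
Then A(p+1) = A(p) + (5^p(12p + 3)) = (3·5^p(p - 1) + 3) + (5^p(12p + 3)).
Simplifying, A(p+1) = 15·5^p·p + 3 = 3·5^(p+1)((p+1) - 1) + 3,
which is the closed form with r = p+1.
This completes the induction.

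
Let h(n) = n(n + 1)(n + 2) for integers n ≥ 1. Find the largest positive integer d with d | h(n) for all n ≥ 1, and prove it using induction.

d = 6

Computing the first values: h(1) = 6 and h(2) = 24; gcd(6, 24) = 6, so d ≤ 6.
We prove 6 | n(n + 1)(n + 2) for all n ≥ 1 by induction on n.
For the base case n = 1: h(1) = 6 = 6·(1), so 6 | h(1).
Inductive step: suppose the statement holds for some p ≥ 1, i.e. 6 | h(p). Then
h(p+1) − h(p) = (p+1)·(p+2)·(p+3) − p·(p+1)·(p+2) = (p+1)·(p+2)·[(p+3) − p] = 3·(p+1)·(p+2). The product of 2 consecutive integers is divisible by (2)! = 2, so h(p+1) − h(p) is divisible by 3·2 = 6. By the inductive hypothesis 6 | h(p), hence 6 | h(p+1).
By the principle of mathematical induction, the result holds for all n ≥ 1.
Therefore the largest such d is 6.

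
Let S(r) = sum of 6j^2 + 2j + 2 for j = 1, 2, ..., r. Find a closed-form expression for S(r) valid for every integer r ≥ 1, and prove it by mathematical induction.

We claim S(r) = 2r(r^2 + 2r + 2) for all r ≥ 1.
Base step (r = 1): S(1) = 10, and the closed form gives 10. They agree.
For the inductive step, assume it holds for an arbitrary j ≥ 1, so S(j) = 2j(j^2 + 2j + 2).
Then S(j+1) = S(j) + (6j^2 + 14j + 10) = (2j(j^2 + 2j + 2)) + (6j^2 + 14j + 10).
Simplifying, S(j+1) = 2(j + 1)(j^2 + 4j + 5) = 2(j+1)((j+1)^2 + 2(j+1) + 2),
which is the closed form with r = j+1.
By the principle of mathematical induction, the result holds for all r ≥ 1.

S(r) = 2r(r^2 + 2r + 2)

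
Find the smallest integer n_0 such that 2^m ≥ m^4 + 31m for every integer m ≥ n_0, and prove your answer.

n_0 = 17

At m = 16: 65536 < 66032, so the inequality fails and n_0 ≥ 17. We prove 2^m ≥ m^4 + 31m for all m ≥ 17.
Base case (m = 17): 2^m = 131072 and m^4 + 31m = 84048, so 131072 ≥ 84048.
For the inductive step, assume it holds for an arbitrary p ≥ 17, so 2^p ≥ p^4 + 31p.
Then 2^(p + 1) = 2·(2^p) ≥ 2·(p^4 + 31p).
Also, for p ≥ 17 we have 2·(p^4 + 31p) ≥ (p+1)^4 + 31(p+1), since 2·(p^4 + 31p) − ((p+1)^4 + 31(p+1)) = p^4 - 4p^3 - 6p^2 + 27p - 32, which is nonnegative for all p ≥ 17.
Combining, 2^(p + 1) ≥ (p+1)^4 + 31(p+1).
Hence, by induction on m, the claim holds for every m ≥ 17.
Hence the smallest such n_0 is 17.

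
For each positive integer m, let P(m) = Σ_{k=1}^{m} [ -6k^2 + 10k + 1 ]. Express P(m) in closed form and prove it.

We claim P(m) = -m(2m^2 - 2m - 5) for all m ≥ 1.
Base case (m = 1): P(1) = 5, and the closed form gives 5. They agree.
For the inductive step, assume it holds for an arbitrary k ≥ 1, so P(k) = k(-2k^2 + 2k + 5).
Then P(k+1) = P(k) + (-6k^2 - 2k + 5) = (k(-2k^2 + 2k + 5)) + (-6k^2 - 2k + 5).
Simplifying, P(k+1) = -(k + 1)(2k^2 + 2k - 5) = -(k+1)(2(k+1)^2 - 2(k+1) - 5),
which is the closed form with m = k+1.
By the principle of mathematical induction, the result holds for all m ≥ 1.

P(m) = -m(2m^2 - 2m - 5)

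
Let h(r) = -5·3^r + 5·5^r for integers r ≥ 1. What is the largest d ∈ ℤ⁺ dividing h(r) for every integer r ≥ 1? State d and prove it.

Computing the first values: h(1) = 10 and h(2) = 80; gcd(10, 80) = 10, so d ≤ 10.
We prove 10 | -5·3^r + 5·5^r for all r ≥ 1 by induction on r.
When r = 1: h(1) = 10 = 10·(1), so 10 | h(1).
For the inductive step, assume it holds for an arbitrary j ≥ 1, i.e. 10 | h(j). Then
h(j+1) − 5·h(j) = (-5·3^(j+1) + 5·5^(j+1)) − 5·(-5·3^j + 5·5^j) = (-5)·3^j·(3 − 5) = (10)·3^j. Since 10 | h(j) by the inductive hypothesis, 10 | 5·h(j); and 10 | 10 since 10 = 10·1. Therefore 10 | h(j+1).
By the principle of mathematical induction, the result holds for all r ≥ 1.
Therefore the largest such d is 10.

d = 10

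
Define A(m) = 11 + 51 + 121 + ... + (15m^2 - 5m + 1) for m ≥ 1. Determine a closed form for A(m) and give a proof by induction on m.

We claim A(m) = m(5m^2 + 5m + 1) for all m ≥ 1.
Base step (m = 1): A(1) = 11, and the closed form gives 11. They agree.
For the inductive step, assume it holds for an arbitrary r ≥ 1, so A(r) = r(5r^2 + 5r + 1).
Then A(r+1) = A(r) + (15r^2 + 25r + 11) = (r(5r^2 + 5r + 1)) + (15r^2 + 25r + 11).
Simplifying, A(r+1) = (r + 1)(5r^2 + 15r + 11) = (r+1)(5(r+1)^2 + 5(r+1) + 1),
which is the closed form with m = r+1.
Hence, by induction on m, the claim holds for every m ≥ 1.

A(m) = m(5m^2 + 5m + 1)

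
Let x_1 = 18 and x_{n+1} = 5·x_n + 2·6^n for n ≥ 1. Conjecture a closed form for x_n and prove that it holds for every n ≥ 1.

Computing the first terms: x_1 = 18, x_2 = 102, x_3 = 582. This suggests x_n = 6·5^(n - 1) + 2·6^n.
Base case (n = 1): the formula gives 18 = 18 = x_1.
Inductive step: assume the claim holds for n = r, so x_r = 6·5^(r - 1) + 2·6^r.
Then x_{r+1} = 5·x_r + 2·6^r = 5·(6·5^(r - 1) + 2·6^r) + 2·6^r = 6·5^r + 2·6^(r + 1) = 6·5^((r+1) - 1) + 2·6^(r+1),
which is the claimed formula at n = r+1.
This completes the induction.

x_n = 6·5^(n - 1) + 2·6^n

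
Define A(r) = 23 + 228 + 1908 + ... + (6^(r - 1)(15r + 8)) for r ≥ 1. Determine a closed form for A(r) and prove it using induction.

A(r) = 6^r(3r + 1) - 1

We claim A(r) = 6^r(3r + 1) - 1 for all r ≥ 1.
For the base case r = 1: A(1) = 23, and the closed form gives 23. They agree.
Inductive step: assume the claim holds for r = j, so A(j) = 6^j(3j + 1) - 1.
Then A(j+1) = A(j) + (6^j(15j + 23)) = (6^j(3j + 1) - 1) + (6^j(15j + 23)).
Simplifying, A(j+1) = 18·6^j·j + 24·6^j - 1 = 6^(j+1)(3(j+1) + 1) - 1,
which is the closed form with r = j+1.
By the principle of mathematical induction, the result holds for all r ≥ 1.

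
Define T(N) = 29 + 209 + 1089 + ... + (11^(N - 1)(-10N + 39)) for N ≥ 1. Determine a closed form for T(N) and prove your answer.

We claim T(N) = 11^N(-N + 4) - 4 for all N ≥ 1.
For the base case N = 1: T(1) = 29, and the closed form gives 29. They agree.
Inductive step: assume the claim holds for N = i, so T(i) = 11^i(-i + 4) - 4.
Then T(i+1) = T(i) + (11^i(-10i + 29)) = (11^i(-i + 4) - 4) + (11^i(-10i + 29)).
Simplifying, T(i+1) = -11·11^i·i + 33·11^i - 4 = 11^(i+1)(-(i+1) + 4) - 4,
which is the closed form with N = i+1.
Hence, by induction on N, the claim holds for every N ≥ 1.

T(N) = 11^N(-N + 4) - 4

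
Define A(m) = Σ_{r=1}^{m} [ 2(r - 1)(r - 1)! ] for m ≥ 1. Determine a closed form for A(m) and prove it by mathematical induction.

A(m) = 2m! - 2

We claim A(m) = 2m! - 2 for all m ≥ 1.
Base step (m = 1): A(1) = 0, and the closed form gives 0. They agree.
Inductive step: assume the claim holds for m = r, so A(r) = 2r! - 2.
Then A(r+1) = A(r) + (2r·r!) = (2r! - 2) + (2r·r!).
Simplifying, A(r+1) = 2(r+1)! - 2,
which is the closed form with m = r+1.
This completes the induction.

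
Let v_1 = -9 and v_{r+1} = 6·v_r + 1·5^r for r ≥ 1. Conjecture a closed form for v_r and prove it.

Computing the first terms: v_1 = -9, v_2 = -49, v_3 = -269. This suggests v_r = -5^r - 4·6^(r - 1).
Base case (r = 1): the formula gives -9 = -9 = v_1.
For the inductive step, assume it holds for an arbitrary p ≥ 1, so v_p = -5^p - 4·6^(p - 1).
Then v_{p+1} = 6·v_p + 1·5^p = 6·(-5^p - 4·6^(p - 1)) + 1·5^p = -5^(p + 1) - 4·6^p = -5^(p+1) - 4·6^((p+1) - 1),
which is the claimed formula at r = p+1.
This completes the induction.

v_r = -5^r - 4·6^(r - 1)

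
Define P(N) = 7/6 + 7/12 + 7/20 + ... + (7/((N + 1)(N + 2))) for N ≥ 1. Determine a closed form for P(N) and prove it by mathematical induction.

P(N) = 7N/(2(N + 2))

We claim P(N) = 7N/(2(N + 2)) for all N ≥ 1.
Base case (N = 1): P(1) = 7/6, and the closed form gives 7/6. They agree.
Inductive step: suppose the statement holds for some k ≥ 1, so P(k) = 7k/(2(k + 2)).
Then P(k+1) = P(k) + (7/((k + 2)(k + 3))) = (7k/(2(k + 2))) + (7/((k + 2)(k + 3))).
Simplifying, P(k+1) = 7(k + 1)/(2(k + 3)) = 7(k+1)/(2((k+1) + 2)),
which is the closed form with N = k+1.
By induction, the statement is established for all N ≥ 1.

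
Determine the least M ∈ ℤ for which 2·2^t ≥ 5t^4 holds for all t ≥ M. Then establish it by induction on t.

M = 19

At t = 18: 524288 < 524880, so the inequality fails and M ≥ 19. We prove 2·2^t ≥ 5t^4 for all t ≥ 19.
Base step (t = 19): 2·2^t = 1048576 and 5t^4 = 651605, so 1048576 ≥ 651605.
Inductive step: assume the claim holds for t = k, so 2·2^k ≥ 5k^4.
Then 2·2^(k + 1) = 2·(2·2^k) ≥ 2·(5k^4).
Also, for k ≥ 19 we have 2·(5k^4) ≥ 5(k+1)^4, since 2 ≥ (1 + 1/k)^4 for all k ≥ 19.
Combining, 2·2^(k + 1) ≥ 5(k+1)^4.
Hence, by induction on t, the claim holds for every t ≥ 19.
Hence the smallest such M is 19.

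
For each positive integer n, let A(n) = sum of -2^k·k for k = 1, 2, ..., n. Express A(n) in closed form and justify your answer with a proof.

We claim A(n) = 2·2^n(-n + 1) - 2 for all n ≥ 1.
For the base case n = 1: A(1) = -2, and the closed form gives -2. They agree.
Suppose the result is true for n = k, so A(k) = 2·2^k(-k + 1) - 2.
Then A(k+1) = A(k) + (2^(k + 1)(-k - 1)) = (2·2^k(-k + 1) - 2) + (2^(k + 1)(-k - 1)).
Simplifying, A(k+1) = -4·2^k·k - 2 = 2·2^(k+1)(-(k+1) + 1) - 2,
which is the closed form with n = k+1.
This completes the induction.

A(n) = 2·2^n(-n + 1) - 2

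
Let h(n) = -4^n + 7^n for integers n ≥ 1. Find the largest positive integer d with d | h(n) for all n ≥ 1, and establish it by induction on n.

d = 3

Computing the first values: h(1) = 3 and h(2) = 33; gcd(3, 33) = 3, so d ≤ 3.
We prove 3 | -4^n + 7^n for all n ≥ 1 by induction on n.
When n = 1: h(1) = 3 = 3·(1), so 3 | h(1).
Suppose the result is true for n = k, i.e. 3 | h(k). Then
7^{k+1} − 4^{k+1} = 7·7^k − 4·4^k = 7·(7^k − 4^k) + (3)·4^k. The first term is divisible by 3 by the inductive hypothesis, and the second term (3)·4^k is divisible by 3 since 3 | 3. Hence 3 | h(k+1).
Hence, by induction on n, the claim holds for every n ≥ 1.
Therefore the largest such d is 3.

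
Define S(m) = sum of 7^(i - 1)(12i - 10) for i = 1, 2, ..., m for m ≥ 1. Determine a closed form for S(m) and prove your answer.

We claim S(m) = 2·7^m(m - 1) + 2 for all m ≥ 1.
When m = 1: S(1) = 2, and the closed form gives 2. They agree.
For the inductive step, assume it holds for an arbitrary i ≥ 1, so S(i) = 2·7^i(i - 1) + 2.
Then S(i+1) = S(i) + (7^i(12i + 2)) = (2·7^i(i - 1) + 2) + (7^i(12i + 2)).
Simplifying, S(i+1) = 14·7^i·i + 2 = 2·7^(i+1)((i+1) - 1) + 2,
which is the closed form with m = i+1.
By induction, the statement is established for all m ≥ 1.

S(m) = 2·7^m(m - 1) + 2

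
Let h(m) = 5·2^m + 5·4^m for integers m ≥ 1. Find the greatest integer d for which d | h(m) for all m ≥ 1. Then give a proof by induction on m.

d = 10

Computing the first values: h(1) = 30 and h(2) = 100; gcd(30, 100) = 10, so d ≤ 10.
We prove 10 | 5·2^m + 5·4^m for all m ≥ 1 by induction on m.
For the base case m = 1: h(1) = 30 = 10·(3), so 10 | h(1).
Suppose the result is true for m = r, i.e. 10 | h(r). Then
h(r+1) − 4·h(r) = (5·2^(r+1) + 5·4^(r+1)) − 4·(5·2^r + 5·4^r) = (5)·2^r·(2 − 4) = (-10)·2^r. Since 10 | h(r) by the inductive hypothesis, 10 | 4·h(r); and 10 | -10 since -10 = 10·-1. Therefore 10 | h(r+1).
Hence, by induction on m, the claim holds for every m ≥ 1.
Therefore the largest such d is 10.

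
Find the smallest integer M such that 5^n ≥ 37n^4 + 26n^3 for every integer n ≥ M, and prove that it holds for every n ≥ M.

At n = 7: 78125 < 97755, so the inequality fails and M ≥ 8. We prove 5^n ≥ 37n^4 + 26n^3 for all n ≥ 8.
When n = 8: 5^n = 390625 and 37n^4 + 26n^3 = 164864, so 390625 ≥ 164864.
Inductive step: assume the claim holds for n = k, so 5^k ≥ 37k^4 + 26k^3.
Then 5^(k + 1) = 5·(5^k) ≥ 5·(37k^4 + 26k^3).
Also, for k ≥ 8 we have 5·(37k^4 + 26k^3) ≥ 37(k+1)^4 + 26(k+1)^3, since 5·(37k^4 + 26k^3) − (37(k+1)^4 + 26(k+1)^3) = 148k^4 - 44k^3 - 300k^2 - 226k - 63, which is nonnegative for all k ≥ 8.
Combining, 5^(k + 1) ≥ 37(k+1)^4 + 26(k+1)^3.
This completes the induction.
Hence the smallest such M is 8.

M = 8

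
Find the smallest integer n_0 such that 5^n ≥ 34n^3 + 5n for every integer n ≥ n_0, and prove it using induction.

n_0 = 6

At n = 5: 3125 < 4275, so the inequality fails and n_0 ≥ 6. We prove 5^n ≥ 34n^3 + 5n for all n ≥ 6.
Base case (n = 6): 5^n = 15625 and 34n^3 + 5n = 7374, so 15625 ≥ 7374.
For the inductive step, assume it holds for an arbitrary k ≥ 6, so 5^k ≥ 34k^3 + 5k.
Then 5^(k + 1) = 5·(5^k) ≥ 5·(34k^3 + 5k).
Also, for k ≥ 6 we have 5·(34k^3 + 5k) ≥ 34(k+1)^3 + 5(k+1), since 5·(34k^3 + 5k) − (34(k+1)^3 + 5(k+1)) = 136k^3 - 102k^2 - 82k - 39, which is nonnegative for all k ≥ 6.
Combining, 5^(k + 1) ≥ 34(k+1)^3 + 5(k+1).
This completes the induction.
Hence the smallest such n_0 is 6.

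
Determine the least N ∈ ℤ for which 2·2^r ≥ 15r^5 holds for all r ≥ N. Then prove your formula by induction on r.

N = 27

At r = 26: 134217728 < 178220640, so the inequality fails and N ≥ 27. We prove 2·2^r ≥ 15r^5 for all r ≥ 27.
Base case (r = 27): 2·2^r = 268435456 and 15r^5 = 215233605, so 268435456 ≥ 215233605.
Inductive step: suppose the statement holds for some p ≥ 27, so 2·2^p ≥ 15p^5.
Then 2·2^(p + 1) = 2·(2·2^p) ≥ 2·(15p^5).
Also, for p ≥ 27 we have 2·(15p^5) ≥ 15(p+1)^5, since 2 ≥ (1 + 1/p)^5 for all p ≥ 27.
Combining, 2·2^(p + 1) ≥ 15(p+1)^5.
By induction, the statement is established for all r ≥ 27.
Hence the smallest such N is 27.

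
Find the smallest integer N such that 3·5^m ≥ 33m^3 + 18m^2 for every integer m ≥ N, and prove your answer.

N = 5

At m = 4: 1875 < 2400, so the inequality fails and N ≥ 5. We prove 3·5^m ≥ 33m^3 + 18m^2 for all m ≥ 5.
Base case (m = 5): 3·5^m = 9375 and 33m^3 + 18m^2 = 4575, so 9375 ≥ 4575.
Suppose the result is true for m = p, so 3·5^p ≥ 33p^3 + 18p^2.
Then 3·5^(p + 1) = 5·(3·5^p) ≥ 5·(33p^3 + 18p^2).
Also, for p ≥ 5 we have 5·(33p^3 + 18p^2) ≥ 33(p+1)^3 + 18(p+1)^2, since 5·(33p^3 + 18p^2) − (33(p+1)^3 + 18(p+1)^2) = 132p^3 - 27p^2 - 135p - 51, which is nonnegative for all p ≥ 5.
Combining, 3·5^(p + 1) ≥ 33(p+1)^3 + 18(p+1)^2.
By induction, the statement is established for all m ≥ 5.
Hence the smallest such N is 5.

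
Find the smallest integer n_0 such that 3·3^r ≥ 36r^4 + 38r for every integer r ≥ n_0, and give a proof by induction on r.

n_0 = 11

At r = 10: 177147 < 360380, so the inequality fails and n_0 ≥ 11. We prove 3·3^r ≥ 36r^4 + 38r for all r ≥ 11.
When r = 11: 3·3^r = 531441 and 36r^4 + 38r = 527494, so 531441 ≥ 527494.
Suppose the result is true for r = m, so 3·3^m ≥ 36m^4 + 38m.
Then 3·3^(m + 1) = 3·(3·3^m) ≥ 3·(36m^4 + 38m).
Also, for m ≥ 11 we have 3·(36m^4 + 38m) ≥ 36(m+1)^4 + 38(m+1), since 3·(36m^4 + 38m) − (36(m+1)^4 + 38(m+1)) = 72m^4 - 144m^3 - 216m^2 - 68m - 74, which is nonnegative for all m ≥ 11.
Combining, 3·3^(m + 1) ≥ 36(m+1)^4 + 38(m+1).
By induction, the statement is established for all r ≥ 11.
Hence the smallest such n_0 is 11.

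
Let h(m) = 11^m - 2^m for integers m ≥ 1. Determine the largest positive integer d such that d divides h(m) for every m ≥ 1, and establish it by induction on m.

Computing the first values: h(1) = 9 and h(2) = 117; gcd(9, 117) = 9, so d ≤ 9.
We prove 9 | 11^m - 2^m for all m ≥ 1 by induction on m.
Base case (m = 1): h(1) = 9 = 9·(1), so 9 | h(1).
Suppose the result is true for m = i, i.e. 9 | h(i). Then
11^{i+1} − 2^{i+1} = 11·11^i − 2·2^i = 11·(11^i − 2^i) + (9)·2^i. The first term is divisible by 9 by the inductive hypothesis, and the second term (9)·2^i is divisible by 9 since 9 | 9. Hence 9 | h(i+1).
Hence, by induction on m, the claim holds for every m ≥ 1.
Therefore the largest such d is 9.

d = 9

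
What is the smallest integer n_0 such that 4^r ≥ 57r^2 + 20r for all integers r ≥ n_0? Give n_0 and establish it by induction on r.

n_0 = 6

At r = 5: 1024 < 1525, so the inequality fails and n_0 ≥ 6. We prove 4^r ≥ 57r^2 + 20r for all r ≥ 6.
Base case (r = 6): 4^r = 4096 and 57r^2 + 20r = 2172, so 4096 ≥ 2172.
Inductive step: assume the claim holds for r = p, so 4^p ≥ 57p^2 + 20p.
Then 4^(p + 1) = 4·(4^p) ≥ 4·(57p^2 + 20p).
Also, for p ≥ 6 we have 4·(57p^2 + 20p) ≥ 57(p+1)^2 + 20(p+1), since 4·(57p^2 + 20p) − (57(p+1)^2 + 20(p+1)) = 171p^2 - 54p - 77, which is nonnegative for all p ≥ 6.
Combining, 4^(p + 1) ≥ 57(p+1)^2 + 20(p+1).
By induction, the statement is established for all r ≥ 6.
Hence the smallest such n_0 is 6.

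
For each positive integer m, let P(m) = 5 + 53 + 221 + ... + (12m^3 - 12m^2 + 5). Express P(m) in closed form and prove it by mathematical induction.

We claim P(m) = m(3m^3 + 2m^2 - 3m + 3) for all m ≥ 1.
When m = 1: P(1) = 5, and the closed form gives 5. They agree.
For the inductive step, assume it holds for an arbitrary i ≥ 1, so P(i) = i(3i^3 + 2i^2 - 3i + 3).
Then P(i+1) = P(i) + (12(i + 1)^3 - 12(i + 1)^2 + 5) = (i(3i^3 + 2i^2 - 3i + 3)) + (12(i + 1)^3 - 12(i + 1)^2 + 5).
Simplifying, P(i+1) = (i + 1)(3i^3 + 11i^2 + 10i + 5) = (i+1)(3(i+1)^3 + 2(i+1)^2 - 3(i+1) + 3),
which is the closed form with m = i+1.
By the principle of mathematical induction, the result holds for all m ≥ 1.

P(m) = m(3m^3 + 2m^2 - 3m + 3)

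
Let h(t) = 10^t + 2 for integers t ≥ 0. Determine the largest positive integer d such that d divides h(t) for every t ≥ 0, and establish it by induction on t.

Computing the first values: h(0) = 3 and h(1) = 12; gcd(3, 12) = 3, so d ≤ 3.
We prove 3 | 10^t + 2 for all t ≥ 0 by induction on t.
Base case (t = 0): h(0) = 3 = 3·(1), so 3 | h(0).
Inductive step: assume the claim holds for t = j, i.e. 3 | h(j). Then
h(j+1) = 10^(j+1) + 2 = 10·(10^j + 2) - 18 = 10·h(j) - 18. The first term is divisible by 3 by the inductive hypothesis, and -18 is divisible by 3. Hence 3 | h(j+1).
By induction, the statement is established for all t ≥ 0.
Therefore the largest such d is 3.

d = 3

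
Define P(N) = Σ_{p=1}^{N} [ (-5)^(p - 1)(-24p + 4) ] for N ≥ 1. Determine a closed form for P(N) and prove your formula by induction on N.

We claim P(N) = 4(-5)^N·N for all N ≥ 1.
When N = 1: P(1) = -20, and the closed form gives -20. They agree.
Suppose the result is true for N = p, so P(p) = 4(-5)^p·p.
Then P(p+1) = P(p) + ((-5)^p(-24p - 20)) = (4(-5)^p·p) + ((-5)^p(-24p - 20)).
Simplifying, P(p+1) = (-5)^(p + 1)(4p + 4) = 4(-5)^(p+1)·(p+1),
which is the closed form with N = p+1.
Hence, by induction on N, the claim holds for every N ≥ 1.

P(N) = 4(-5)^N·N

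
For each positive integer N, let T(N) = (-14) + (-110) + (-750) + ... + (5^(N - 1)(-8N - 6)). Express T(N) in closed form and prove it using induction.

We claim T(N) = -5^N(2N + 1) + 1 for all N ≥ 1.
Base step (N = 1): T(1) = -14, and the closed form gives -14. They agree.
Inductive step: assume the claim holds for N = r, so T(r) = -5^r(2r + 1) + 1.
Then T(r+1) = T(r) + (5^r(-8r - 14)) = (-5^r(2r + 1) + 1) + (5^r(-8r - 14)).
Simplifying, T(r+1) = -10·5^r·r - 15·5^r + 1 = -5^(r+1)(2(r+1) + 1) + 1,
which is the closed form with N = r+1.
This completes the induction.

T(N) = -5^N(2N + 1) + 1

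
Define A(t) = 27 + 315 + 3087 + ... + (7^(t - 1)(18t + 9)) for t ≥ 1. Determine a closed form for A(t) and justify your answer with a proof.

A(t) = 7^t(3t + 1) - 1

We claim A(t) = 7^t(3t + 1) - 1 for all t ≥ 1.
Base case (t = 1): A(1) = 27, and the closed form gives 27. They agree.
Suppose the result is true for t = k, so A(k) = 7^k(3k + 1) - 1.
Then A(k+1) = A(k) + (7^k(18k + 27)) = (7^k(3k + 1) - 1) + (7^k(18k + 27)).
Simplifying, A(k+1) = 21·7^k·k + 28·7^k - 1 = 7^(k+1)(3(k+1) + 1) - 1,
which is the closed form with t = k+1.
By induction, the statement is established for all t ≥ 1.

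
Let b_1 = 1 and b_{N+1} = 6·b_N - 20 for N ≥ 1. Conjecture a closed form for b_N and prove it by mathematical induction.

Computing the first terms: b_1 = 1, b_2 = -14, b_3 = -104. This suggests b_N = -3·6^(N - 1) + 4.
When N = 1: the formula gives 1 = 1 = b_1.
Suppose the result is true for N = r, so b_r = -3·6^(r - 1) + 4.
Then b_{r+1} = 6·b_r - 20 = 6·(-3·6^(r - 1) + 4) - 20 = -3·6^r + 4 = -3·6^((r+1) - 1) + 4,
which is the claimed formula at N = r+1.
By the principle of mathematical induction, the result holds for all N ≥ 1.

b_N = -3·6^(N - 1) + 4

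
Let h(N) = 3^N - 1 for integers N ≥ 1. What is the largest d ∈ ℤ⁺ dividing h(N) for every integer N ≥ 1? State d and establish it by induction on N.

Computing the first values: h(1) = 2 and h(2) = 8; gcd(2, 8) = 2, so d ≤ 2.
We prove 2 | 3^N - 1 for all N ≥ 1 by induction on N.
When N = 1: h(1) = 2 = 2·(1), so 2 | h(1).
Inductive step: suppose the statement holds for some j ≥ 1, i.e. 2 | h(j). Then
3^{j+1} − 1^{j+1} = 3·3^j − 1·1^j = 3·(3^j − 1^j) + (2)·1^j. The first term is divisible by 2 by the inductive hypothesis, and the second term (2)·1^j is divisible by 2 since 2 | 2. Hence 2 | h(j+1).
By the principle of mathematical induction, the result holds for all N ≥ 1.
Therefore the largest such d is 2.

d = 2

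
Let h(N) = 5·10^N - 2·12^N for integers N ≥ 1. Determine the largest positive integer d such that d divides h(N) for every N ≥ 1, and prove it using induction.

Computing the first values: h(1) = 26 and h(2) = 212; gcd(26, 212) = 2, so d ≤ 2.
We prove 2 | 5·10^N - 2·12^N for all N ≥ 1 by induction on N.
Base case (N = 1): h(1) = 26 = 2·(13), so 2 | h(1).
For the inductive step, assume it holds for an arbitrary i ≥ 1, i.e. 2 | h(i). Then
h(i+1) − 12·h(i) = (5·10^(i+1) - 2·12^(i+1)) − 12·(5·10^i - 2·12^i) = (5)·10^i·(10 − 12) = (-10)·10^i. Since 2 | h(i) by the inductive hypothesis, 2 | 12·h(i); and 2 | -10 since -10 = 2·-5. Therefore 2 | h(i+1).
By induction, the statement is established for all N ≥ 1.
Therefore the largest such d is 2.

d = 2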